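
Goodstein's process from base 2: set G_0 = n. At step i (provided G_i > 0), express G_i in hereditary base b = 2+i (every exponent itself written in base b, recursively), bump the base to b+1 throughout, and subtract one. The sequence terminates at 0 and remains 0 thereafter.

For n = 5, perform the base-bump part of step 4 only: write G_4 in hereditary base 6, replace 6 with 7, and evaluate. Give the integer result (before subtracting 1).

5 —HB2→ 2^2 + 1 —bump→ 3^3 + 1 = 28 —(−1)→ 27
27 —HB3→ 3^3 —bump→ 4^4 = 256 —(−1)→ 255
255 —HB4→ 3·4^3 + 3·4^2 + 3·4 + 3 —bump→ 3·5^3 + 3·5^2 + 3·5 + 3 = 468 —(−1)→ 467
467 —HB5→ 3·5^3 + 3·5^2 + 3·5 + 2 —bump→ 3·6^3 + 3·6^2 + 3·6 + 2 = 776 —(−1)→ 775
775 —HB6→ 3·6^3 + 3·6^2 + 3·6 + 1 —bump→ 3·7^3 + 3·7^2 + 3·7 + 1 = 1198 —(−1)→ 1197

1198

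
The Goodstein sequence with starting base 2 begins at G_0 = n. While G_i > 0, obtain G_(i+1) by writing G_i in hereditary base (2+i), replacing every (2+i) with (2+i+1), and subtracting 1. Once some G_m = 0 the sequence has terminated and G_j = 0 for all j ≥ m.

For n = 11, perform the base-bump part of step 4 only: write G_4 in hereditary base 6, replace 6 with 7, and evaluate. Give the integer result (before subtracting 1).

5764802

[0] 11 ≡ 2^(2 + 1) + 2 + 1 (base 2). Lift 3: 85. −1: 84.
[1] 84 ≡ 3^(3 + 1) + 3 (base 3). Lift 4: 1028. −1: 1027.
[2] 1027 ≡ 4^(4 + 1) + 3 (base 4). Lift 5: 15628. −1: 15627.
[3] 15627 ≡ 5^(5 + 1) + 2 (base 5). Lift 6: 279938. −1: 279937.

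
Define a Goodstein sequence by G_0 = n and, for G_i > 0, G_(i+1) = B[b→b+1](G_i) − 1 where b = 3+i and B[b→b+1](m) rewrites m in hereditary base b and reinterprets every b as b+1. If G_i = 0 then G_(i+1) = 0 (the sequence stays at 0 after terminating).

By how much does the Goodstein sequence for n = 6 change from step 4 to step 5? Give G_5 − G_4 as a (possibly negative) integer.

0

step 0: 6 = 2·3; sub 4 for 3: 2·4; = 8; G_1 = 8−1 = 7
step 1: 7 = 4 + 3; sub 5 for 4: 5 + 3; = 8; G_2 = 8−1 = 7
step 2: 7 = 5 + 2; sub 6 for 5: 6 + 2; = 8; G_3 = 8−1 = 7
step 3: 7 = 6 + 1; sub 7 for 6: 7 + 1; = 8; G_4 = 8−1 = 7
step 4: 7 = 7; sub 8 for 7: 8; = 8; G_5 = 8−1 = 7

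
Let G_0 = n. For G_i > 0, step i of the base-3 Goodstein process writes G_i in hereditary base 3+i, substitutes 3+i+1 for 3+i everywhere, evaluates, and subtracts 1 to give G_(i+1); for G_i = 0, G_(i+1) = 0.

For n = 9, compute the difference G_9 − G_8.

1

base 3: 9 = 3^2; at 4: 4^2 = 16; next = 15
base 4: 15 = 3·4 + 3; at 5: 3·5 + 3 = 18; next = 17
base 5: 17 = 3·5 + 2; at 6: 3·6 + 2 = 20; next = 19
base 6: 19 = 3·6 + 1; at 7: 3·7 + 1 = 22; next = 21
base 7: 21 = 3·7; at 8: 3·8 = 24; next = 23
base 8: 23 = 2·8 + 7; at 9: 2·9 + 7 = 25; next = 24
base 9: 24 = 2·9 + 6; at 10: 2·10 + 6 = 26; next = 25
base 10: 25 = 2·10 + 5; at 11: 2·11 + 5 = 27; next = 26
base 11: 26 = 2·11 + 4; at 12: 2·12 + 4 = 28; next = 27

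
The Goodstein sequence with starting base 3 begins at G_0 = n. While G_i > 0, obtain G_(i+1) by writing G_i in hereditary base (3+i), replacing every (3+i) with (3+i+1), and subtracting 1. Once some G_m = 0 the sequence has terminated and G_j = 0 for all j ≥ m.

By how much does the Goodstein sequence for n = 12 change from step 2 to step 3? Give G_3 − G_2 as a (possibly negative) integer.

10

12 —HB3→ 3^2 + 3 —bump→ 4^2 + 4 = 20 —(−1)→ 19
19 —HB4→ 4^2 + 3 —bump→ 5^2 + 3 = 28 —(−1)→ 27
27 —HB5→ 5^2 + 2 —bump→ 6^2 + 2 = 38 —(−1)→ 37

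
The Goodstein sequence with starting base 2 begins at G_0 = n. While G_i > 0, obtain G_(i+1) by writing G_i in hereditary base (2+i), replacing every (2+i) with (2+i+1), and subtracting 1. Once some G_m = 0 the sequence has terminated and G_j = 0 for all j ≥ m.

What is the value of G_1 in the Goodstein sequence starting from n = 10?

10 —HB2→ 2^(2 + 1) + 2 —bump→ 3^(3 + 1) + 3 = 84 —(−1)→ 83
83 —HB3→ 3^(3 + 1) + 2 —bump→ 4^(4 + 1) + 2 = 1026 —(−1)→ 1025

83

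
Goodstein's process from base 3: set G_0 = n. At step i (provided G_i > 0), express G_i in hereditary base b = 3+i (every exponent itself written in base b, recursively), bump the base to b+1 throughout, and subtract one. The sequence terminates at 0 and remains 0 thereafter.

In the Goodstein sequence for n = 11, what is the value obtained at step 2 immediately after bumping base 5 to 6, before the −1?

(0) 11|_3 = 3^2 + 2 ↦ 4^2 + 2|_4 = 18 ⇒ 17
(1) 17|_4 = 4^2 + 1 ↦ 5^2 + 1|_5 = 26 ⇒ 25
(2) 25|_5 = 5^2 ↦ 6^2|_6 = 36 ⇒ 35

36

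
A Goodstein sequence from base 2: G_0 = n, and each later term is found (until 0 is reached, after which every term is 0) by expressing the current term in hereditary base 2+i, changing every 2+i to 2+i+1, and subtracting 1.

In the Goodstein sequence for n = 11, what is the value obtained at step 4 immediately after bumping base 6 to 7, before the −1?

(0) 11|_2 = 2^(2 + 1) + 2 + 1 ↦ 3^(3 + 1) + 3 + 1|_3 = 85 ⇒ 84
(1) 84|_3 = 3^(3 + 1) + 3 ↦ 4^(4 + 1) + 4|_4 = 1028 ⇒ 1027
(2) 1027|_4 = 4^(4 + 1) + 3 ↦ 5^(5 + 1) + 3|_5 = 15628 ⇒ 15627
(3) 15627|_5 = 5^(5 + 1) + 2 ↦ 6^(6 + 1) + 2|_6 = 279938 ⇒ 279937

5764802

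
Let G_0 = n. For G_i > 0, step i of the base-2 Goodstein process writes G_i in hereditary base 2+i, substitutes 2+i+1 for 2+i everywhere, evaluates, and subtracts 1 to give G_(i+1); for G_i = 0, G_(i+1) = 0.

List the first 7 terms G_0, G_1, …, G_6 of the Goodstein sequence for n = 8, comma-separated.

i=0: 8 = 2^(2 + 1) (b=2); 2→3: 3^(3 + 1) = 81; 81−1 = 80
i=1: 80 = 2·3^3 + 2·3^2 + 2·3 + 2 (b=3); 3→4: 2·4^4 + 2·4^2 + 2·4 + 2 = 554; 554−1 = 553
i=2: 553 = 2·4^4 + 2·4^2 + 2·4 + 1 (b=4); 4→5: 2·5^5 + 2·5^2 + 2·5 + 1 = 6311; 6311−1 = 6310
i=3: 6310 = 2·5^5 + 2·5^2 + 2·5 (b=5); 5→6: 2·6^6 + 2·6^2 + 2·6 = 93396; 93396−1 = 93395
i=4: 93395 = 2·6^6 + 2·6^2 + 6 + 5 (b=6); 6→7: 2·7^7 + 2·7^2 + 7 + 5 = 1647196; 1647196−1 = 1647195
i=5: 1647195 = 2·7^7 + 2·7^2 + 7 + 4 (b=7); 7→8: 2·8^8 + 2·8^2 + 8 + 4 = 33554572; 33554572−1 = 33554571

8, 80, 553, 6310, 93395, 1647195, 33554571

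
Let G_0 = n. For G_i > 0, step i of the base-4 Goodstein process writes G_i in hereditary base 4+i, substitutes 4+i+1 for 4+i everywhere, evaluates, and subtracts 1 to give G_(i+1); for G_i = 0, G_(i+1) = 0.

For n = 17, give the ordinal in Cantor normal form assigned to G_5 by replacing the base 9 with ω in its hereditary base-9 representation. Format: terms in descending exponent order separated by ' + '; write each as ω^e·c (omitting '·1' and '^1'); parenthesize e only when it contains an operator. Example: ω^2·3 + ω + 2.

ω·5 + 2

17 —HB4→ 4^2 + 1 —bump→ 5^2 + 1 = 26 —(−1)→ 25
25 —HB5→ 5^2 —bump→ 6^2 = 36 —(−1)→ 35
35 —HB6→ 5·6 + 5 —bump→ 5·7 + 5 = 40 —(−1)→ 39
39 —HB7→ 5·7 + 4 —bump→ 5·8 + 4 = 44 —(−1)→ 43
43 —HB8→ 5·8 + 3 —bump→ 5·9 + 3 = 48 —(−1)→ 47
47 —HB9→ 5·9 + 2 —bump→ 5·10 + 2 = 52 —(−1)→ 51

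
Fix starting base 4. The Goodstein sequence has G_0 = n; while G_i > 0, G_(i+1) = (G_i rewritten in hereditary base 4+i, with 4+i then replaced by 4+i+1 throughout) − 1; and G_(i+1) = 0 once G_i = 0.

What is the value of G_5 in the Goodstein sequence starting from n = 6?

[0] 6 ≡ 4 + 2 (base 4). Lift 5: 7. −1: 6.
[1] 6 ≡ 5 + 1 (base 5). Lift 6: 7. −1: 6.
[2] 6 ≡ 6 (base 6). Lift 7: 7. −1: 6.
[3] 6 ≡ 6 (base 7). Lift 8: 6. −1: 5.
[4] 5 ≡ 5 (base 8). Lift 9: 5. −1: 4.
[5] 4 ≡ 4 (base 9). Lift 10: 4. −1: 3.

4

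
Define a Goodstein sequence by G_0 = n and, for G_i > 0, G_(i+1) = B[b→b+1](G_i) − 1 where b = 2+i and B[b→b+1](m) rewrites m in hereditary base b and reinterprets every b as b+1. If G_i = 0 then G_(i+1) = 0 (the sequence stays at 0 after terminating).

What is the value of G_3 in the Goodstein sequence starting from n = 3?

base 2: 3 = 2 + 1; at 3: 3 + 1 = 4; next = 3
base 3: 3 = 3; at 4: 4 = 4; next = 3
base 4: 3 = 3; at 5: 3 = 3; next = 2
base 5: 2 = 2; at 6: 2 = 2; next = 1

2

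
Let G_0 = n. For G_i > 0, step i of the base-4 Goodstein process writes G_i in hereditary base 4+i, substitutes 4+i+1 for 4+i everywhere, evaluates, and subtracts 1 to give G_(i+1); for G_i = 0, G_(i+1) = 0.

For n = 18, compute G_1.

26

G_0=18  [base 4] 4^2 + 2  →[4↦5]→  5^2 + 2 = 27  −1 ⇒ G_1=26
G_1=26  [base 5] 5^2 + 1  →[5↦6]→  6^2 + 1 = 37  −1 ⇒ G_2=36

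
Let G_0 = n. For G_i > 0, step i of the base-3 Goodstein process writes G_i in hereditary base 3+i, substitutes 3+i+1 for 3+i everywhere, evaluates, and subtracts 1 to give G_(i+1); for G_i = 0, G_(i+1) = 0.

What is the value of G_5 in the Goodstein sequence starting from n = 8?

11

G_0=8  [base 3] 2·3 + 2  →[3↦4]→  2·4 + 2 = 10  −1 ⇒ G_1=9
G_1=9  [base 4] 2·4 + 1  →[4↦5]→  2·5 + 1 = 11  −1 ⇒ G_2=10
G_2=10  [base 5] 2·5  →[5↦6]→  2·6 = 12  −1 ⇒ G_3=11
G_3=11  [base 6] 6 + 5  →[6↦7]→  7 + 5 = 12  −1 ⇒ G_4=11
G_4=11  [base 7] 7 + 4  →[7↦8]→  8 + 4 = 12  −1 ⇒ G_5=11
G_5=11  [base 8] 8 + 3  →[8↦9]→  9 + 3 = 12  −1 ⇒ G_6=11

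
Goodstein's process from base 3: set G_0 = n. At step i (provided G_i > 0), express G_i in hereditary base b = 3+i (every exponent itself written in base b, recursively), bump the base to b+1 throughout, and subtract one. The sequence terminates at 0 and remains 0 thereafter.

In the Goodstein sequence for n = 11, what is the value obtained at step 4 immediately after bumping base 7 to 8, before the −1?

11 —HB3→ 3^2 + 2 —bump→ 4^2 + 2 = 18 —(−1)→ 17
17 —HB4→ 4^2 + 1 —bump→ 5^2 + 1 = 26 —(−1)→ 25
25 —HB5→ 5^2 —bump→ 6^2 = 36 —(−1)→ 35
35 —HB6→ 5·6 + 5 —bump→ 5·7 + 5 = 40 —(−1)→ 39
39 —HB7→ 5·7 + 4 —bump→ 5·8 + 4 = 44 —(−1)→ 43

44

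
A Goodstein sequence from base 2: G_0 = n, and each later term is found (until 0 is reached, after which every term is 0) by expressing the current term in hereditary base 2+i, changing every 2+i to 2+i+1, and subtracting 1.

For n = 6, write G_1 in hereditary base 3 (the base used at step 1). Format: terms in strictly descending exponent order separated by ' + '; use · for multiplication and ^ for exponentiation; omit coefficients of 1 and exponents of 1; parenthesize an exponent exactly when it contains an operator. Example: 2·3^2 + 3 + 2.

6 —HB2→ 2^2 + 2 —bump→ 3^3 + 3 = 30 —(−1)→ 29
29 —HB3→ 3^3 + 2 —bump→ 4^4 + 2 = 258 —(−1)→ 257

3^3 + 2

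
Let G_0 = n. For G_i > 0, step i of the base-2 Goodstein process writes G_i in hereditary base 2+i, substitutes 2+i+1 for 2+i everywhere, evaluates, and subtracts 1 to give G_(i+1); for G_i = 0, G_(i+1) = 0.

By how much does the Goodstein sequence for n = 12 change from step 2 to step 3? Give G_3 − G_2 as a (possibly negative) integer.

[0] 12 ≡ 2^(2 + 1) + 2^2 (base 2). Lift 3: 108. −1: 107.
[1] 107 ≡ 3^(3 + 1) + 2·3^2 + 2·3 + 2 (base 3). Lift 4: 1066. −1: 1065.
[2] 1065 ≡ 4^(4 + 1) + 2·4^2 + 2·4 + 1 (base 4). Lift 5: 15686. −1: 15685.

14620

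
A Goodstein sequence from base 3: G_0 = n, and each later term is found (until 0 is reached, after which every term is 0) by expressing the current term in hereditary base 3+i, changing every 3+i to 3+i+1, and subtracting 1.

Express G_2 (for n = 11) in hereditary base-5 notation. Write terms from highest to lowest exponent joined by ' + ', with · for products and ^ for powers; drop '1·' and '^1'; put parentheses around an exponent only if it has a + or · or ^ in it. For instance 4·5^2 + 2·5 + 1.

G_0 = 11. HB_3(11) = 3^2 + 2. Bump = 18. G_1 = 17.
G_1 = 17. HB_4(17) = 4^2 + 1. Bump = 26. G_2 = 25.

5^2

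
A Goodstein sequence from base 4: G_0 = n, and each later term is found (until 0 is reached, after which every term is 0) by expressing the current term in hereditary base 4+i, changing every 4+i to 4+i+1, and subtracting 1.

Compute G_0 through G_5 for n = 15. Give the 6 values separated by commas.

[0] 15 ≡ 3·4 + 3 (base 4). Lift 5: 18. −1: 17.
[1] 17 ≡ 3·5 + 2 (base 5). Lift 6: 20. −1: 19.
[2] 19 ≡ 3·6 + 1 (base 6). Lift 7: 22. −1: 21.
[3] 21 ≡ 3·7 (base 7). Lift 8: 24. −1: 23.
[4] 23 ≡ 2·8 + 7 (base 8). Lift 9: 25. −1: 24.

15, 17, 19, 21, 23, 24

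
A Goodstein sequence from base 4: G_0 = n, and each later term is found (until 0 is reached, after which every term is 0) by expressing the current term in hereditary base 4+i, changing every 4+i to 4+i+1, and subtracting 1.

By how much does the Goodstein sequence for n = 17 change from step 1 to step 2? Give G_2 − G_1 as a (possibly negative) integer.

17 —HB4→ 4^2 + 1 —bump→ 5^2 + 1 = 26 —(−1)→ 25
25 —HB5→ 5^2 —bump→ 6^2 = 36 —(−1)→ 35

10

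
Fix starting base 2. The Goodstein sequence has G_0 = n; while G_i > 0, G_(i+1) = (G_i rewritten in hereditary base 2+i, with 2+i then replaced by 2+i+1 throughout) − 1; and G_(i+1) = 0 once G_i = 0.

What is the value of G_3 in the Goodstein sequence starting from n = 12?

15685

G_0 = 12. HB_2(12) = 2^(2 + 1) + 2^2. Bump = 108. G_1 = 107.
G_1 = 107. HB_3(107) = 3^(3 + 1) + 2·3^2 + 2·3 + 2. Bump = 1066. G_2 = 1065.
G_2 = 1065. HB_4(1065) = 4^(4 + 1) + 2·4^2 + 2·4 + 1. Bump = 15686. G_3 = 15685.
G_3 = 15685. HB_5(15685) = 5^(5 + 1) + 2·5^2 + 2·5. Bump = 280020. G_4 = 280019.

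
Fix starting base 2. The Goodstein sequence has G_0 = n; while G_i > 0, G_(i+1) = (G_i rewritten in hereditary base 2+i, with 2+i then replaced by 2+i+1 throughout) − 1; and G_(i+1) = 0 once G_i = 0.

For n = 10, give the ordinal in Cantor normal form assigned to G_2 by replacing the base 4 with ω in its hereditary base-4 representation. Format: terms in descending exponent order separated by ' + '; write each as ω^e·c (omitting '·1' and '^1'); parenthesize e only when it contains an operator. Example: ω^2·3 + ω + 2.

ω^(ω + 1) + 1

(0) 10|_2 = 2^(2 + 1) + 2 ↦ 3^(3 + 1) + 3|_3 = 84 ⇒ 83
(1) 83|_3 = 3^(3 + 1) + 2 ↦ 4^(4 + 1) + 2|_4 = 1026 ⇒ 1025
(2) 1025|_4 = 4^(4 + 1) + 1 ↦ 5^(5 + 1) + 1|_5 = 15626 ⇒ 15625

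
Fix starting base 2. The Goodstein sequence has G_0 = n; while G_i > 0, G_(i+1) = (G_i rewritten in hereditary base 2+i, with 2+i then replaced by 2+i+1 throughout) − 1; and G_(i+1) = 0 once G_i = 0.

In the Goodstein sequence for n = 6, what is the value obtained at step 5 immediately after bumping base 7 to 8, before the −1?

187244

step 0: 6 = 2^2 + 2; sub 3 for 2: 3^3 + 3; = 30; G_1 = 30−1 = 29
step 1: 29 = 3^3 + 2; sub 4 for 3: 4^4 + 2; = 258; G_2 = 258−1 = 257
step 2: 257 = 4^4 + 1; sub 5 for 4: 5^5 + 1; = 3126; G_3 = 3126−1 = 3125
step 3: 3125 = 5^5; sub 6 for 5: 6^6; = 46656; G_4 = 46656−1 = 46655
step 4: 46655 = 5·6^5 + 5·6^4 + 5·6^3 + 5·6^2 + 5·6 + 5; sub 7 for 6: 5·7^5 + 5·7^4 + 5·7^3 + 5·7^2 + 5·7 + 5; = 98040; G_5 = 98040−1 = 98039
step 5: 98039 = 5·7^5 + 5·7^4 + 5·7^3 + 5·7^2 + 5·7 + 4; sub 8 for 7: 5·8^5 + 5·8^4 + 5·8^3 + 5·8^2 + 5·8 + 4; = 187244; G_6 = 187244−1 = 187243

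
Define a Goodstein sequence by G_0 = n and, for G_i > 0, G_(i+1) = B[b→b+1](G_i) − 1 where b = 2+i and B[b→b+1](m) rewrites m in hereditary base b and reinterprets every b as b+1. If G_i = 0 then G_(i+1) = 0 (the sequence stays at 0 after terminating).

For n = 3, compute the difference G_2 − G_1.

0

i=0: 3 = 2 + 1 (b=2); 2→3: 3 + 1 = 4; 4−1 = 3
i=1: 3 = 3 (b=3); 3→4: 4 = 4; 4−1 = 3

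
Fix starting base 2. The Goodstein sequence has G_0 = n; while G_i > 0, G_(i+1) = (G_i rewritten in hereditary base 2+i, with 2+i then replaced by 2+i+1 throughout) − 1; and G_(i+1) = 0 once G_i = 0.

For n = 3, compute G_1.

3 —HB2→ 2 + 1 —bump→ 3 + 1 = 4 —(−1)→ 3
3 —HB3→ 3 —bump→ 4 = 4 —(−1)→ 3

3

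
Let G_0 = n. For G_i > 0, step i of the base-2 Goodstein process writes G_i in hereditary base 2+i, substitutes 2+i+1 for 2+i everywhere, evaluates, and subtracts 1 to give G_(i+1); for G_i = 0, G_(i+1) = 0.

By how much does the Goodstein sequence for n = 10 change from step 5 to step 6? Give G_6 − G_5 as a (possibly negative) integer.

79857569

G_0 = 10. HB_2(10) = 2^(2 + 1) + 2. Bump = 84. G_1 = 83.
G_1 = 83. HB_3(83) = 3^(3 + 1) + 2. Bump = 1026. G_2 = 1025.
G_2 = 1025. HB_4(1025) = 4^(4 + 1) + 1. Bump = 15626. G_3 = 15625.
G_3 = 15625. HB_5(15625) = 5^(5 + 1). Bump = 279936. G_4 = 279935.
G_4 = 279935. HB_6(279935) = 5·6^6 + 5·6^5 + 5·6^4 + 5·6^3 + 5·6^2 + 5·6 + 5. Bump = 4215755. G_5 = 4215754.
G_5 = 4215754. HB_7(4215754) = 5·7^7 + 5·7^5 + 5·7^4 + 5·7^3 + 5·7^2 + 5·7 + 4. Bump = 84073324. G_6 = 84073323.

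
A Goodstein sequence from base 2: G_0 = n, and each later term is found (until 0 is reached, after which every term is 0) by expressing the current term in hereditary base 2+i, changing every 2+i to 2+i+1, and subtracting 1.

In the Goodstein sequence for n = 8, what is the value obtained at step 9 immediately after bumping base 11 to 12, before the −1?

base 2: 8 = 2^(2 + 1); at 3: 3^(3 + 1) = 81; next = 80
base 3: 80 = 2·3^3 + 2·3^2 + 2·3 + 2; at 4: 2·4^4 + 2·4^2 + 2·4 + 2 = 554; next = 553
base 4: 553 = 2·4^4 + 2·4^2 + 2·4 + 1; at 5: 2·5^5 + 2·5^2 + 2·5 + 1 = 6311; next = 6310
base 5: 6310 = 2·5^5 + 2·5^2 + 2·5; at 6: 2·6^6 + 2·6^2 + 2·6 = 93396; next = 93395
base 6: 93395 = 2·6^6 + 2·6^2 + 6 + 5; at 7: 2·7^7 + 2·7^2 + 7 + 5 = 1647196; next = 1647195
base 7: 1647195 = 2·7^7 + 2·7^2 + 7 + 4; at 8: 2·8^8 + 2·8^2 + 8 + 4 = 33554572; next = 33554571
base 8: 33554571 = 2·8^8 + 2·8^2 + 8 + 3; at 9: 2·9^9 + 2·9^2 + 9 + 3 = 774841152; next = 774841151
base 9: 774841151 = 2·9^9 + 2·9^2 + 9 + 2; at 10: 2·10^10 + 2·10^2 + 10 + 2 = 20000000212; next = 20000000211
base 10: 20000000211 = 2·10^10 + 2·10^2 + 10 + 1; at 11: 2·11^11 + 2·11^2 + 11 + 1 = 570623341476; next = 570623341475

17832200896812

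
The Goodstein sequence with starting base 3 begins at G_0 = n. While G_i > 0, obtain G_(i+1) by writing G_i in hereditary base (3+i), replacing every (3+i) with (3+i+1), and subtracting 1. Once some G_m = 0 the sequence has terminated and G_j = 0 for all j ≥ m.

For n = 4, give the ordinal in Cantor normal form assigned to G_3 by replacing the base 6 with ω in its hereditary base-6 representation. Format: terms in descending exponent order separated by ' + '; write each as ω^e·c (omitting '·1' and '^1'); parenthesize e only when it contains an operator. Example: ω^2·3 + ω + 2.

3

base 3: 4 = 3 + 1; at 4: 4 + 1 = 5; next = 4
base 4: 4 = 4; at 5: 5 = 5; next = 4
base 5: 4 = 4; at 6: 4 = 4; next = 3
base 6: 3 = 3; at 7: 3 = 3; next = 2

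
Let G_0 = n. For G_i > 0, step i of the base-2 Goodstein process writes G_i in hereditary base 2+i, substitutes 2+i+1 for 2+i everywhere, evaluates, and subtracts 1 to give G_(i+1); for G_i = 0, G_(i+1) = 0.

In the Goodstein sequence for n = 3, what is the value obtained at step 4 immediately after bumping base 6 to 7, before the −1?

1

i=0: 3 = 2 + 1 (b=2); 2→3: 3 + 1 = 4; 4−1 = 3
i=1: 3 = 3 (b=3); 3→4: 4 = 4; 4−1 = 3
i=2: 3 = 3 (b=4); 4→5: 3 = 3; 3−1 = 2
i=3: 2 = 2 (b=5); 5→6: 2 = 2; 2−1 = 1
i=4: 1 = 1 (b=6); 6→7: 1 = 1; 1−1 = 0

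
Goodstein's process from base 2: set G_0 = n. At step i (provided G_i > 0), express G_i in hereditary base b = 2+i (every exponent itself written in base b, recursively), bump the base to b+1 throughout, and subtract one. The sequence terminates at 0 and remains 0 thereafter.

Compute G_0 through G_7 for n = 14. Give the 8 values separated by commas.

14, 110, 1281, 18750, 326591, 5862840, 134404971, 3487116548

14 —HB2→ 2^(2 + 1) + 2^2 + 2 —bump→ 3^(3 + 1) + 3^3 + 3 = 111 —(−1)→ 110
110 —HB3→ 3^(3 + 1) + 3^3 + 2 —bump→ 4^(4 + 1) + 4^4 + 2 = 1282 —(−1)→ 1281
1281 —HB4→ 4^(4 + 1) + 4^4 + 1 —bump→ 5^(5 + 1) + 5^5 + 1 = 18751 —(−1)→ 18750
18750 —HB5→ 5^(5 + 1) + 5^5 —bump→ 6^(6 + 1) + 6^6 = 326592 —(−1)→ 326591
326591 —HB6→ 6^(6 + 1) + 5·6^5 + 5·6^4 + 5·6^3 + 5·6^2 + 5·6 + 5 —bump→ 7^(7 + 1) + 5·7^5 + 5·7^4 + 5·7^3 + 5·7^2 + 5·7 + 5 = 5862841 —(−1)→ 5862840
5862840 —HB7→ 7^(7 + 1) + 5·7^5 + 5·7^4 + 5·7^3 + 5·7^2 + 5·7 + 4 —bump→ 8^(8 + 1) + 5·8^5 + 5·8^4 + 5·8^3 + 5·8^2 + 5·8 + 4 = 134404972 —(−1)→ 134404971
134404971 —HB8→ 8^(8 + 1) + 5·8^5 + 5·8^4 + 5·8^3 + 5·8^2 + 5·8 + 3 —bump→ 9^(9 + 1) + 5·9^5 + 5·9^4 + 5·9^3 + 5·9^2 + 5·9 + 3 = 3487116549 —(−1)→ 3487116548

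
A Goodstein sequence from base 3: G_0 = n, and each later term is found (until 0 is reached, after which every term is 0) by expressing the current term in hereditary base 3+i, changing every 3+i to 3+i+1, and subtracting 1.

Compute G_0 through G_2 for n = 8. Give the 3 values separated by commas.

[0] 8 ≡ 2·3 + 2 (base 3). Lift 4: 10. −1: 9.
[1] 9 ≡ 2·4 + 1 (base 4). Lift 5: 11. −1: 10.

8, 9, 10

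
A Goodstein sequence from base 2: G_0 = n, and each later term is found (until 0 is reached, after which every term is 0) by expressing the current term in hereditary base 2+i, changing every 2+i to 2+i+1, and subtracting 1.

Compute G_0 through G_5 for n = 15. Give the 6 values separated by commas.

15, 111, 1283, 18752, 326593, 6588344

G_0=15  [base 2] 2^(2 + 1) + 2^2 + 2 + 1  →[2↦3]→  3^(3 + 1) + 3^3 + 3 + 1 = 112  −1 ⇒ G_1=111
G_1=111  [base 3] 3^(3 + 1) + 3^3 + 3  →[3↦4]→  4^(4 + 1) + 4^4 + 4 = 1284  −1 ⇒ G_2=1283
G_2=1283  [base 4] 4^(4 + 1) + 4^4 + 3  →[4↦5]→  5^(5 + 1) + 5^5 + 3 = 18753  −1 ⇒ G_3=18752
G_3=18752  [base 5] 5^(5 + 1) + 5^5 + 2  →[5↦6]→  6^(6 + 1) + 6^6 + 2 = 326594  −1 ⇒ G_4=326593
G_4=326593  [base 6] 6^(6 + 1) + 6^6 + 1  →[6↦7]→  7^(7 + 1) + 7^7 + 1 = 6588345  −1 ⇒ G_5=6588344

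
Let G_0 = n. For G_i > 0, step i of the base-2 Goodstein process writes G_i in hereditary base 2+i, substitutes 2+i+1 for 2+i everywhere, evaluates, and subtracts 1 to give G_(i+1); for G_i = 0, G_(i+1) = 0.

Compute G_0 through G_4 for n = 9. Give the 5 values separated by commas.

9, 81, 1023, 9842, 140743

G_0=9  [base 2] 2^(2 + 1) + 1  →[2↦3]→  3^(3 + 1) + 1 = 82  −1 ⇒ G_1=81
G_1=81  [base 3] 3^(3 + 1)  →[3↦4]→  4^(4 + 1) = 1024  −1 ⇒ G_2=1023
G_2=1023  [base 4] 3·4^4 + 3·4^3 + 3·4^2 + 3·4 + 3  →[4↦5]→  3·5^5 + 3·5^3 + 3·5^2 + 3·5 + 3 = 9843  −1 ⇒ G_3=9842
G_3=9842  [base 5] 3·5^5 + 3·5^3 + 3·5^2 + 3·5 + 2  →[5↦6]→  3·6^6 + 3·6^3 + 3·6^2 + 3·6 + 2 = 140744  −1 ⇒ G_4=140743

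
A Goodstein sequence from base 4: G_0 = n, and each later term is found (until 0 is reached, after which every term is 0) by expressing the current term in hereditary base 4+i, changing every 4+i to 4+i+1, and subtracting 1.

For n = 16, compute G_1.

24

(0) 16|_4 = 4^2 ↦ 5^2|_5 = 25 ⇒ 24
(1) 24|_5 = 4·5 + 4 ↦ 4·6 + 4|_6 = 28 ⇒ 27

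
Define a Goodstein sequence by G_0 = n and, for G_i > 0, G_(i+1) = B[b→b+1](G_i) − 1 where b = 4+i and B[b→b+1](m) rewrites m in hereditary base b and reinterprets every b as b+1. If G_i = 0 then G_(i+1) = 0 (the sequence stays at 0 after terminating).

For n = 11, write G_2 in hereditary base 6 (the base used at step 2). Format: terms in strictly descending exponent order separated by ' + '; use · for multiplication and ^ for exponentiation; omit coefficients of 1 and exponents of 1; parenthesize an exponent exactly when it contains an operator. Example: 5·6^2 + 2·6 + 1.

G_0 = 11. HB_4(11) = 2·4 + 3. Bump = 13. G_1 = 12.
G_1 = 12. HB_5(12) = 2·5 + 2. Bump = 14. G_2 = 13.
G_2 = 13. HB_6(13) = 2·6 + 1. Bump = 15. G_3 = 14.

2·6 + 1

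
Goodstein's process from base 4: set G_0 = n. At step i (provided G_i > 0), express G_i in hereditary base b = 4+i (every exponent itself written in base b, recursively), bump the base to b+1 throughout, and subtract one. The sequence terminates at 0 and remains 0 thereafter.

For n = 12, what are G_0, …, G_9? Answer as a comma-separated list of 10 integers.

12, 14, 15, 16, 17, 18, 19, 19, 19, 19

G_0=12  [base 4] 3·4  →[4↦5]→  3·5 = 15  −1 ⇒ G_1=14
G_1=14  [base 5] 2·5 + 4  →[5↦6]→  2·6 + 4 = 16  −1 ⇒ G_2=15
G_2=15  [base 6] 2·6 + 3  →[6↦7]→  2·7 + 3 = 17  −1 ⇒ G_3=16
G_3=16  [base 7] 2·7 + 2  →[7↦8]→  2·8 + 2 = 18  −1 ⇒ G_4=17
G_4=17  [base 8] 2·8 + 1  →[8↦9]→  2·9 + 1 = 19  −1 ⇒ G_5=18
G_5=18  [base 9] 2·9  →[9↦10]→  2·10 = 20  −1 ⇒ G_6=19
G_6=19  [base 10] 10 + 9  →[10↦11]→  11 + 9 = 20  −1 ⇒ G_7=19
G_7=19  [base 11] 11 + 8  →[11↦12]→  12 + 8 = 20  −1 ⇒ G_8=19
G_8=19  [base 12] 12 + 7  →[12↦13]→  13 + 7 = 20  −1 ⇒ G_9=19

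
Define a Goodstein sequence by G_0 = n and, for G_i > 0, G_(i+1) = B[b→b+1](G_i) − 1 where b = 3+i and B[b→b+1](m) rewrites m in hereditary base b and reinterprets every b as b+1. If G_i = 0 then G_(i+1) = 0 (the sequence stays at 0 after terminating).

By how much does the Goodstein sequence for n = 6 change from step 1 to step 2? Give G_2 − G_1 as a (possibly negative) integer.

0

G_0 = 6. HB_3(6) = 2·3. Bump = 8. G_1 = 7.
G_1 = 7. HB_4(7) = 4 + 3. Bump = 8. G_2 = 7.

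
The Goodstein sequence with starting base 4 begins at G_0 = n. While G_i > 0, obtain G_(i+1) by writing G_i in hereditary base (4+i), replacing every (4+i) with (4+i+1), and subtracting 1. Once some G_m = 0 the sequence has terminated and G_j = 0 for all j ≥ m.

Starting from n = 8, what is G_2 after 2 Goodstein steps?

i=0: 8 = 2·4 (b=4); 4→5: 2·5 = 10; 10−1 = 9
i=1: 9 = 5 + 4 (b=5); 5→6: 6 + 4 = 10; 10−1 = 9

9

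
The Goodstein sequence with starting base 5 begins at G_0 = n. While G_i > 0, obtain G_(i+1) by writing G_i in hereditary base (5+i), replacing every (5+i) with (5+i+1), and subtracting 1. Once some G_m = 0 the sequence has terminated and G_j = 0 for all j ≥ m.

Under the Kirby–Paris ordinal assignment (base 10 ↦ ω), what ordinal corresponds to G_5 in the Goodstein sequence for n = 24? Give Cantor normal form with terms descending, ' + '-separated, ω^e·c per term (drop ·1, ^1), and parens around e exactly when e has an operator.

ω·3 + 9

step 0: 24 = 4·5 + 4; sub 6 for 5: 4·6 + 4; = 28; G_1 = 28−1 = 27
step 1: 27 = 4·6 + 3; sub 7 for 6: 4·7 + 3; = 31; G_2 = 31−1 = 30
step 2: 30 = 4·7 + 2; sub 8 for 7: 4·8 + 2; = 34; G_3 = 34−1 = 33
step 3: 33 = 4·8 + 1; sub 9 for 8: 4·9 + 1; = 37; G_4 = 37−1 = 36
step 4: 36 = 4·9; sub 10 for 9: 4·10; = 40; G_5 = 40−1 = 39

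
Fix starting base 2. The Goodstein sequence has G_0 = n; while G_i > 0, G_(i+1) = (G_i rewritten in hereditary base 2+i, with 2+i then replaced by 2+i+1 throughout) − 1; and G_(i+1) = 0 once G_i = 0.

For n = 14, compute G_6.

134404971

(0) 14|_2 = 2^(2 + 1) + 2^2 + 2 ↦ 3^(3 + 1) + 3^3 + 3|_3 = 111 ⇒ 110
(1) 110|_3 = 3^(3 + 1) + 3^3 + 2 ↦ 4^(4 + 1) + 4^4 + 2|_4 = 1282 ⇒ 1281
(2) 1281|_4 = 4^(4 + 1) + 4^4 + 1 ↦ 5^(5 + 1) + 5^5 + 1|_5 = 18751 ⇒ 18750
(3) 18750|_5 = 5^(5 + 1) + 5^5 ↦ 6^(6 + 1) + 6^6|_6 = 326592 ⇒ 326591
(4) 326591|_6 = 6^(6 + 1) + 5·6^5 + 5·6^4 + 5·6^3 + 5·6^2 + 5·6 + 5 ↦ 7^(7 + 1) + 5·7^5 + 5·7^4 + 5·7^3 + 5·7^2 + 5·7 + 5|_7 = 5862841 ⇒ 5862840
(5) 5862840|_7 = 7^(7 + 1) + 5·7^5 + 5·7^4 + 5·7^3 + 5·7^2 + 5·7 + 4 ↦ 8^(8 + 1) + 5·8^5 + 5·8^4 + 5·8^3 + 5·8^2 + 5·8 + 4|_8 = 134404972 ⇒ 134404971
(6) 134404971|_8 = 8^(8 + 1) + 5·8^5 + 5·8^4 + 5·8^3 + 5·8^2 + 5·8 + 3 ↦ 9^(9 + 1) + 5·9^5 + 5·9^4 + 5·9^3 + 5·9^2 + 5·9 + 3|_9 = 3487116549 ⇒ 3487116548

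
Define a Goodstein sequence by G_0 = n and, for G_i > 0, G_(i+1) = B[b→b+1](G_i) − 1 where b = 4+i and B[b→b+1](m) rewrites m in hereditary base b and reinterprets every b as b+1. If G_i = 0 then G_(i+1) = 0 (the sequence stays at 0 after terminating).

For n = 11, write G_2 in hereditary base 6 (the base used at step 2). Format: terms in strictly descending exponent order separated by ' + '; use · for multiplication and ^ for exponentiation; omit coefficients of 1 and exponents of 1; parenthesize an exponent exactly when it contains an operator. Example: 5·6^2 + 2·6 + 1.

step 0: 11 = 2·4 + 3; sub 5 for 4: 2·5 + 3; = 13; G_1 = 13−1 = 12
step 1: 12 = 2·5 + 2; sub 6 for 5: 2·6 + 2; = 14; G_2 = 14−1 = 13
step 2: 13 = 2·6 + 1; sub 7 for 6: 2·7 + 1; = 15; G_3 = 15−1 = 14

2·6 + 1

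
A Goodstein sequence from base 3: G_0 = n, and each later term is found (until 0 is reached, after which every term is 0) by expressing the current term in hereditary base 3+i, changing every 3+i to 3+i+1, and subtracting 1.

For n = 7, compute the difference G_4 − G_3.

0

G_0=7  [base 3] 2·3 + 1  →[3↦4]→  2·4 + 1 = 9  −1 ⇒ G_1=8
G_1=8  [base 4] 2·4  →[4↦5]→  2·5 = 10  −1 ⇒ G_2=9
G_2=9  [base 5] 5 + 4  →[5↦6]→  6 + 4 = 10  −1 ⇒ G_3=9
G_3=9  [base 6] 6 + 3  →[6↦7]→  7 + 3 = 10  −1 ⇒ G_4=9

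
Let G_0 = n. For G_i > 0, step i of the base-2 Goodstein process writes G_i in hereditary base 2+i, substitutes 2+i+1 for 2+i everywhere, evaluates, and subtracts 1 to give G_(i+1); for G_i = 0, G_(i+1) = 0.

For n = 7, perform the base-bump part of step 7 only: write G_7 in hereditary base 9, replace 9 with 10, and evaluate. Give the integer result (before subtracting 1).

[0] 7 ≡ 2^2 + 2 + 1 (base 2). Lift 3: 31. −1: 30.
[1] 30 ≡ 3^3 + 3 (base 3). Lift 4: 260. −1: 259.
[2] 259 ≡ 4^4 + 3 (base 4). Lift 5: 3128. −1: 3127.
[3] 3127 ≡ 5^5 + 2 (base 5). Lift 6: 46658. −1: 46657.
[4] 46657 ≡ 6^6 + 1 (base 6). Lift 7: 823544. −1: 823543.
[5] 823543 ≡ 7^7 (base 7). Lift 8: 16777216. −1: 16777215.
[6] 16777215 ≡ 7·8^7 + 7·8^6 + 7·8^5 + 7·8^4 + 7·8^3 + 7·8^2 + 7·8 + 7 (base 8). Lift 9: 37665880. −1: 37665879.

77777776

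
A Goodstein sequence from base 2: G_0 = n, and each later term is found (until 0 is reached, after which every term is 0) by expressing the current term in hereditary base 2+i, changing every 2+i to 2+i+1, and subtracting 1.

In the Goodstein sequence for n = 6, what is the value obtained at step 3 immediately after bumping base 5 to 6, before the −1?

G_0 = 6. HB_2(6) = 2^2 + 2. Bump = 30. G_1 = 29.
G_1 = 29. HB_3(29) = 3^3 + 2. Bump = 258. G_2 = 257.
G_2 = 257. HB_4(257) = 4^4 + 1. Bump = 3126. G_3 = 3125.

46656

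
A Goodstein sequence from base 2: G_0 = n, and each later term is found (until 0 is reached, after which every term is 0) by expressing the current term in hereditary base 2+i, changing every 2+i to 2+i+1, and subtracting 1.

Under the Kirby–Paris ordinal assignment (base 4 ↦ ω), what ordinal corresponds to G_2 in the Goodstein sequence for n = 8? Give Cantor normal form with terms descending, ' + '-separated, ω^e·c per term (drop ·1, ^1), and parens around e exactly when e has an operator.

ω^ω·2 + ω^2·2 + ω·2 + 1

base 2: 8 = 2^(2 + 1); at 3: 3^(3 + 1) = 81; next = 80
base 3: 80 = 2·3^3 + 2·3^2 + 2·3 + 2; at 4: 2·4^4 + 2·4^2 + 2·4 + 2 = 554; next = 553
base 4: 553 = 2·4^4 + 2·4^2 + 2·4 + 1; at 5: 2·5^5 + 2·5^2 + 2·5 + 1 = 6311; next = 6310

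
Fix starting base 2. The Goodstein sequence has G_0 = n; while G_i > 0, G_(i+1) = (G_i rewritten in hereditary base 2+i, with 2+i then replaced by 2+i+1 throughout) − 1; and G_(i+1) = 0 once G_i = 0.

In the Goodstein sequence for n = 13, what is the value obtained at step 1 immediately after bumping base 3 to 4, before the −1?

1280

G_0 = 13. HB_2(13) = 2^(2 + 1) + 2^2 + 1. Bump = 109. G_1 = 108.
G_1 = 108. HB_3(108) = 3^(3 + 1) + 3^3. Bump = 1280. G_2 = 1279.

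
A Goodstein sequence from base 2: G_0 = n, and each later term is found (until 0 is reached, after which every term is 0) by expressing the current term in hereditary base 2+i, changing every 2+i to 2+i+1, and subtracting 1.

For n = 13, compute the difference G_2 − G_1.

base 2: 13 = 2^(2 + 1) + 2^2 + 1; at 3: 3^(3 + 1) + 3^3 + 1 = 109; next = 108
base 3: 108 = 3^(3 + 1) + 3^3; at 4: 4^(4 + 1) + 4^4 = 1280; next = 1279

1171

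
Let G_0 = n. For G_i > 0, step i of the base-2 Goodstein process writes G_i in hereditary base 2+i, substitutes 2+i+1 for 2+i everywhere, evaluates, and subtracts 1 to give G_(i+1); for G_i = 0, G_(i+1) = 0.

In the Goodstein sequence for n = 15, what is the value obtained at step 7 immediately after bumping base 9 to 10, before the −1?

100077777776

base 2: 15 = 2^(2 + 1) + 2^2 + 2 + 1; at 3: 3^(3 + 1) + 3^3 + 3 + 1 = 112; next = 111
base 3: 111 = 3^(3 + 1) + 3^3 + 3; at 4: 4^(4 + 1) + 4^4 + 4 = 1284; next = 1283
base 4: 1283 = 4^(4 + 1) + 4^4 + 3; at 5: 5^(5 + 1) + 5^5 + 3 = 18753; next = 18752
base 5: 18752 = 5^(5 + 1) + 5^5 + 2; at 6: 6^(6 + 1) + 6^6 + 2 = 326594; next = 326593
base 6: 326593 = 6^(6 + 1) + 6^6 + 1; at 7: 7^(7 + 1) + 7^7 + 1 = 6588345; next = 6588344
base 7: 6588344 = 7^(7 + 1) + 7^7; at 8: 8^(8 + 1) + 8^8 = 150994944; next = 150994943
base 8: 150994943 = 8^(8 + 1) + 7·8^7 + 7·8^6 + 7·8^5 + 7·8^4 + 7·8^3 + 7·8^2 + 7·8 + 7; at 9: 9^(9 + 1) + 7·9^7 + 7·9^6 + 7·9^5 + 7·9^4 + 7·9^3 + 7·9^2 + 7·9 + 7 = 3524450281; next = 3524450280
base 9: 3524450280 = 9^(9 + 1) + 7·9^7 + 7·9^6 + 7·9^5 + 7·9^4 + 7·9^3 + 7·9^2 + 7·9 + 6; at 10: 10^(10 + 1) + 7·10^7 + 7·10^6 + 7·10^5 + 7·10^4 + 7·10^3 + 7·10^2 + 7·10 + 6 = 100077777776; next = 100077777775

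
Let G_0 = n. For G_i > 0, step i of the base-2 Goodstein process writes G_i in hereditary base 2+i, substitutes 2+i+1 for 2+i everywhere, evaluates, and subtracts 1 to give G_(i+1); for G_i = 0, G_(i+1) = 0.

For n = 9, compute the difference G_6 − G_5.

G_0 = 9. HB_2(9) = 2^(2 + 1) + 1. Bump = 82. G_1 = 81.
G_1 = 81. HB_3(81) = 3^(3 + 1). Bump = 1024. G_2 = 1023.
G_2 = 1023. HB_4(1023) = 3·4^4 + 3·4^3 + 3·4^2 + 3·4 + 3. Bump = 9843. G_3 = 9842.
G_3 = 9842. HB_5(9842) = 3·5^5 + 3·5^3 + 3·5^2 + 3·5 + 2. Bump = 140744. G_4 = 140743.
G_4 = 140743. HB_6(140743) = 3·6^6 + 3·6^3 + 3·6^2 + 3·6 + 1. Bump = 2471827. G_5 = 2471826.
G_5 = 2471826. HB_7(2471826) = 3·7^7 + 3·7^3 + 3·7^2 + 3·7. Bump = 50333400. G_6 = 50333399.

47861573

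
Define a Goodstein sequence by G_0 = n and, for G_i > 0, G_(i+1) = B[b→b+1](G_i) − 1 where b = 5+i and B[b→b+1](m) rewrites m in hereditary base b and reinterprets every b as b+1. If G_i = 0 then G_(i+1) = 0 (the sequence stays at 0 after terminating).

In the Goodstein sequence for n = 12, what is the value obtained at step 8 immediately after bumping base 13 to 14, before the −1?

16

G_0=12  [base 5] 2·5 + 2  →[5↦6]→  2·6 + 2 = 14  −1 ⇒ G_1=13
G_1=13  [base 6] 2·6 + 1  →[6↦7]→  2·7 + 1 = 15  −1 ⇒ G_2=14
G_2=14  [base 7] 2·7  →[7↦8]→  2·8 = 16  −1 ⇒ G_3=15
G_3=15  [base 8] 8 + 7  →[8↦9]→  9 + 7 = 16  −1 ⇒ G_4=15
G_4=15  [base 9] 9 + 6  →[9↦10]→  10 + 6 = 16  −1 ⇒ G_5=15
G_5=15  [base 10] 10 + 5  →[10↦11]→  11 + 5 = 16  −1 ⇒ G_6=15
G_6=15  [base 11] 11 + 4  →[11↦12]→  12 + 4 = 16  −1 ⇒ G_7=15
G_7=15  [base 12] 12 + 3  →[12↦13]→  13 + 3 = 16  −1 ⇒ G_8=15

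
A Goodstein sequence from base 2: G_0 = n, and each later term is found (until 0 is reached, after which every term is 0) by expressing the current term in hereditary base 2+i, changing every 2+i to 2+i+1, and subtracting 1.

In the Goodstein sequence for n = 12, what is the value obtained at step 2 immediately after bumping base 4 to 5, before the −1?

15686

[0] 12 ≡ 2^(2 + 1) + 2^2 (base 2). Lift 3: 108. −1: 107.
[1] 107 ≡ 3^(3 + 1) + 2·3^2 + 2·3 + 2 (base 3). Lift 4: 1066. −1: 1065.
[2] 1065 ≡ 4^(4 + 1) + 2·4^2 + 2·4 + 1 (base 4). Lift 5: 15686. −1: 15685.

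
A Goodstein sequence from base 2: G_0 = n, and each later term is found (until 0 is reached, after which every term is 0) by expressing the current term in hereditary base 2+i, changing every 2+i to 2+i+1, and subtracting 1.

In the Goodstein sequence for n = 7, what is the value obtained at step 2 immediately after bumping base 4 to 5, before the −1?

G_0=7  [base 2] 2^2 + 2 + 1  →[2↦3]→  3^3 + 3 + 1 = 31  −1 ⇒ G_1=30
G_1=30  [base 3] 3^3 + 3  →[3↦4]→  4^4 + 4 = 260  −1 ⇒ G_2=259
G_2=259  [base 4] 4^4 + 3  →[4↦5]→  5^5 + 3 = 3128  −1 ⇒ G_3=3127

3128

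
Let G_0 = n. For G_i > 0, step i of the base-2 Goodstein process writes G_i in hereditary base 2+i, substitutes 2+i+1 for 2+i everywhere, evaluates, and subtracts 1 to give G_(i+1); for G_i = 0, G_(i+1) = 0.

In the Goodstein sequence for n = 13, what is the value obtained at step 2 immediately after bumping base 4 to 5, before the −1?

step 0: 13 = 2^(2 + 1) + 2^2 + 1; sub 3 for 2: 3^(3 + 1) + 3^3 + 1; = 109; G_1 = 109−1 = 108
step 1: 108 = 3^(3 + 1) + 3^3; sub 4 for 3: 4^(4 + 1) + 4^4; = 1280; G_2 = 1280−1 = 1279
step 2: 1279 = 4^(4 + 1) + 3·4^3 + 3·4^2 + 3·4 + 3; sub 5 for 4: 5^(5 + 1) + 3·5^3 + 3·5^2 + 3·5 + 3; = 16093; G_3 = 16093−1 = 16092

16093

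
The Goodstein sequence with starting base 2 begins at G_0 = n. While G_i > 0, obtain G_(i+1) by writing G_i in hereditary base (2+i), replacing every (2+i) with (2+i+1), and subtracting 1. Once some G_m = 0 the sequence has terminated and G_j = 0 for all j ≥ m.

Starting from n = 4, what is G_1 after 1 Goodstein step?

26

(0) 4|_2 = 2^2 ↦ 3^3|_3 = 27 ⇒ 26
(1) 26|_3 = 2·3^2 + 2·3 + 2 ↦ 2·4^2 + 2·4 + 2|_4 = 42 ⇒ 41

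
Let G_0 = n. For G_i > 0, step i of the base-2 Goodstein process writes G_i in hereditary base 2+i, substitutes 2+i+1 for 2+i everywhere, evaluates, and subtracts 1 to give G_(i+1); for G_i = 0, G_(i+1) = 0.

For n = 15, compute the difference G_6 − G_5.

15 —HB2→ 2^(2 + 1) + 2^2 + 2 + 1 —bump→ 3^(3 + 1) + 3^3 + 3 + 1 = 112 —(−1)→ 111
111 —HB3→ 3^(3 + 1) + 3^3 + 3 —bump→ 4^(4 + 1) + 4^4 + 4 = 1284 —(−1)→ 1283
1283 —HB4→ 4^(4 + 1) + 4^4 + 3 —bump→ 5^(5 + 1) + 5^5 + 3 = 18753 —(−1)→ 18752
18752 —HB5→ 5^(5 + 1) + 5^5 + 2 —bump→ 6^(6 + 1) + 6^6 + 2 = 326594 —(−1)→ 326593
326593 —HB6→ 6^(6 + 1) + 6^6 + 1 —bump→ 7^(7 + 1) + 7^7 + 1 = 6588345 —(−1)→ 6588344
6588344 —HB7→ 7^(7 + 1) + 7^7 —bump→ 8^(8 + 1) + 8^8 = 150994944 —(−1)→ 150994943

144406599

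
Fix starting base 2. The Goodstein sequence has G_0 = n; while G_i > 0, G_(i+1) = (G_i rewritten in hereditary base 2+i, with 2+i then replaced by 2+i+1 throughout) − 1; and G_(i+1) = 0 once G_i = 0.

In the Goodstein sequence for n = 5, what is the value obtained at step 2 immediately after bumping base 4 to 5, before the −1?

468

G_0=5  [base 2] 2^2 + 1  →[2↦3]→  3^3 + 1 = 28  −1 ⇒ G_1=27
G_1=27  [base 3] 3^3  →[3↦4]→  4^4 = 256  −1 ⇒ G_2=255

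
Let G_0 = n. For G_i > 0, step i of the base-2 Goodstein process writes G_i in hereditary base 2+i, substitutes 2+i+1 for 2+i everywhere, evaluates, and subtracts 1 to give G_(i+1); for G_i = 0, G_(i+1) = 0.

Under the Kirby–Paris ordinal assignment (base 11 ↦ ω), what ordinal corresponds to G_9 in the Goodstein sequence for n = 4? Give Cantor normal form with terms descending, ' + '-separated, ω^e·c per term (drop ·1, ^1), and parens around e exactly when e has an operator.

i=0: 4 = 2^2 (b=2); 2→3: 3^3 = 27; 27−1 = 26
i=1: 26 = 2·3^2 + 2·3 + 2 (b=3); 3→4: 2·4^2 + 2·4 + 2 = 42; 42−1 = 41
i=2: 41 = 2·4^2 + 2·4 + 1 (b=4); 4→5: 2·5^2 + 2·5 + 1 = 61; 61−1 = 60
i=3: 60 = 2·5^2 + 2·5 (b=5); 5→6: 2·6^2 + 2·6 = 84; 84−1 = 83
i=4: 83 = 2·6^2 + 6 + 5 (b=6); 6→7: 2·7^2 + 7 + 5 = 110; 110−1 = 109
i=5: 109 = 2·7^2 + 7 + 4 (b=7); 7→8: 2·8^2 + 8 + 4 = 140; 140−1 = 139
i=6: 139 = 2·8^2 + 8 + 3 (b=8); 8→9: 2·9^2 + 9 + 3 = 174; 174−1 = 173
i=7: 173 = 2·9^2 + 9 + 2 (b=9); 9→10: 2·10^2 + 10 + 2 = 212; 212−1 = 211
i=8: 211 = 2·10^2 + 10 + 1 (b=10); 10→11: 2·11^2 + 11 + 1 = 254; 254−1 = 253

ω^2·2 + ω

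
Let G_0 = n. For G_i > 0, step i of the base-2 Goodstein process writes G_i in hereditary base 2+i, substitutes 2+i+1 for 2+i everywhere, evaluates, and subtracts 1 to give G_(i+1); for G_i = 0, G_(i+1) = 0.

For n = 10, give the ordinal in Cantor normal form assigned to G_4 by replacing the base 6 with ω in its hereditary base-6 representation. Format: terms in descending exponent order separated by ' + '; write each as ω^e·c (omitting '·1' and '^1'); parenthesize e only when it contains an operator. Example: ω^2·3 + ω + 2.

i=0: 10 = 2^(2 + 1) + 2 (b=2); 2→3: 3^(3 + 1) + 3 = 84; 84−1 = 83
i=1: 83 = 3^(3 + 1) + 2 (b=3); 3→4: 4^(4 + 1) + 2 = 1026; 1026−1 = 1025
i=2: 1025 = 4^(4 + 1) + 1 (b=4); 4→5: 5^(5 + 1) + 1 = 15626; 15626−1 = 15625
i=3: 15625 = 5^(5 + 1) (b=5); 5→6: 6^(6 + 1) = 279936; 279936−1 = 279935
i=4: 279935 = 5·6^6 + 5·6^5 + 5·6^4 + 5·6^3 + 5·6^2 + 5·6 + 5 (b=6); 6→7: 5·7^7 + 5·7^5 + 5·7^4 + 5·7^3 + 5·7^2 + 5·7 + 5 = 4215755; 4215755−1 = 4215754

ω^ω·5 + ω^5·5 + ω^4·5 + ω^3·5 + ω^2·5 + ω·5 + 5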